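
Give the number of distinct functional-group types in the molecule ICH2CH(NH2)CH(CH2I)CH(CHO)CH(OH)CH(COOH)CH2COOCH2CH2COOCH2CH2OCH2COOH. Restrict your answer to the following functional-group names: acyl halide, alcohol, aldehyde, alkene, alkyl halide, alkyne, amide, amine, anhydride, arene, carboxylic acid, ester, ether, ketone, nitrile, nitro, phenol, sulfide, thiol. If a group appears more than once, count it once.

Taking each segment in turn:
  ICH2: halogen on an sp³ carbon → alkyl halide.
  CH(NH2): –NH2 on an sp³ carbon with no adjacent C=O → amine.
  CH(CH2I): pendant –CH2X: halogen on sp³ carbon → alkyl halide.
  CH(CHO): pendant –CHO: carbonyl C bonded to C and H → aldehyde.
  CH(OH): –OH on an sp³ carbon → alcohol (secondary).
  CH(COOH): pendant –COOH: carbonyl C bonded to C and –OH → carboxylic acid.
  CH2COOCH2: –C(=O)–O–C with C on the carbonyl side → ester.
  CH2COOCH2: –C(=O)–O–C with C on the carbonyl side → ester.
  CH2OCH2: C–O–C with sp³ carbons on both sides and no adjacent C=O → ether.
  COOH: –COOH: carbonyl C bonded to –OH and C → carboxylic acid (the –OH is not a separate alcohol).
Distinct types present: alcohol, aldehyde, alkyl halide, amine, carboxylic acid, ester, ether.

7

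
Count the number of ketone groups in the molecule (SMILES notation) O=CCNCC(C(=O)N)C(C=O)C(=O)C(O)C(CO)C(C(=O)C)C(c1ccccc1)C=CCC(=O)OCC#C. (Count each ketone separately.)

Reading the structure from left to right:
  OHC: terminal –CHO: carbonyl C bonded to H and C → aldehyde.
  CH2NHCH2: C–N–C with sp³ carbons and no adjacent C=O → amine (secondary).
  CH(CONH2): pendant –CONH2: carbonyl C bonded to C and N → amide.
  CH(CHO): pendant –CHO: carbonyl C bonded to C and H → aldehyde.
  CO: –C(=O)– with carbon on both sides → ketone.
  CH(OH): –OH on an sp³ carbon → alcohol (secondary).
  CH(CH2OH): pendant –CH2OH on an sp³ backbone C → alcohol.
  CH(COCH3): pendant –COCH3: carbonyl C bonded to two carbons → ketone.
  CH(C6H5): pendant –C6H5: benzene ring → arene.
  CH=CH: C=C double bond → alkene.
  CH2COOCH2: –C(=O)–O–C with C on the carbonyl side → ester.
  C≡CH: C≡C triple bond → alkyne.
Ketone appears at: CO, CH(COCH3) → 2.

2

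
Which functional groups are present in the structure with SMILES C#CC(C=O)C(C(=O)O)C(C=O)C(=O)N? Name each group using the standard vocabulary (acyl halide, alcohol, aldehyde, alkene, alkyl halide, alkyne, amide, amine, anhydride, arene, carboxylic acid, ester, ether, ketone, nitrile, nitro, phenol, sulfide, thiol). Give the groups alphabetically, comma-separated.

C≡C triple bond → alkyne.
pendant –CHO: carbonyl C bonded to C and H → aldehyde.
pendant –COOH: carbonyl C bonded to C and –OH → carboxylic acid.
pendant –CHO: carbonyl C bonded to C and H → aldehyde.
–C(=O)NH2: carbonyl C bonded to C and to N → amide (the N is not a separate amine).

aldehyde, alkyne, amide, carboxylic acid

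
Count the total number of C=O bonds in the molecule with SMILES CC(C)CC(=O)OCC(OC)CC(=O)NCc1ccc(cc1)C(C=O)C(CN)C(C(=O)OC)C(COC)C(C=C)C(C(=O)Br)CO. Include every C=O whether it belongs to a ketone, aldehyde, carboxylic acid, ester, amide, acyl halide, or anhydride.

5

CH2COOCH2: ester, 1 C=O (running total 1).
CH2CONHCH2: amide, 1 C=O (running total 2).
CH(CHO): aldehyde, 1 C=O (running total 3).
CH(COOCH3): ester, 1 C=O (running total 4).
CH(COBr): acyl halide, 1 C=O (running total 5).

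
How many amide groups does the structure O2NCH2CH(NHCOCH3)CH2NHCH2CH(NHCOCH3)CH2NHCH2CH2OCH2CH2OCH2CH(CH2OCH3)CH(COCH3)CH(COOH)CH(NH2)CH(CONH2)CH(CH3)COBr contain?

3

–NO2 on carbon → nitro group.
pendant –NHC(=O)CH3: N bonded to a carbonyl → amide (not amine).
C–N–C with sp³ carbons and no adjacent C=O → amine (secondary).
pendant –NHC(=O)CH3: N bonded to a carbonyl → amide (not amine).
C–N–C with sp³ carbons and no adjacent C=O → amine (secondary).
C–O–C with sp³ carbons on both sides and no adjacent C=O → ether.
C–O–C with sp³ carbons on both sides and no adjacent C=O → ether.
pendant –CH2OCH3: C–O–C linkage → ether.
pendant –COCH3: carbonyl C bonded to two carbons → ketone.
pendant –COOH: carbonyl C bonded to C and –OH → carboxylic acid.
–NH2 on an sp³ carbon with no adjacent C=O → amine.
pendant –CONH2: carbonyl C bonded to C and N → amide.
–C(=O)Br: carbonyl C bonded to C and to a halogen → acyl halide (not alkyl halide).
Amide appears at: CH(NHCOCH3), CH(NHCOCH3), CH(CONH2) → 3.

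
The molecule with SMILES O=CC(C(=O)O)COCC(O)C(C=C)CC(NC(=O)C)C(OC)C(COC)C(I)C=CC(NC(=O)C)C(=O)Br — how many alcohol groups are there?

1

terminal –CHO: carbonyl C bonded to H and C → aldehyde.
pendant –COOH: carbonyl C bonded to C and –OH → carboxylic acid.
C–O–C with sp³ carbons on both sides and no adjacent C=O → ether.
–OH on an sp³ carbon → alcohol (secondary).
pendant –CH=CH2: C=C double bond → alkene.
pendant –NHC(=O)CH3: N bonded to a carbonyl → amide (not amine).
pendant –OCH3: C–O–C with sp³ C, no adjacent C=O → ether.
pendant –CH2OCH3: C–O–C linkage → ether.
halogen on an sp³ carbon → alkyl halide.
C=C double bond → alkene.
pendant –NHC(=O)CH3: N bonded to a carbonyl → amide (not amine).
–C(=O)Br: carbonyl C bonded to C and to a halogen → acyl halide (not alkyl halide).
Alcohol appears at: CH(OH) → 1.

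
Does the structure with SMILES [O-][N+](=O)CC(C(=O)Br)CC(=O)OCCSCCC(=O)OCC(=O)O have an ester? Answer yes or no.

yes

Reading the structure from left to right:
  O2NCH2: –NO2 on carbon → nitro group.
  CH(COBr): pendant –C(=O)X: carbonyl C bonded to C and halogen → acyl halide.
  CH2COOCH2: –C(=O)–O–C with C on the carbonyl side → ester.
  CH2SCH2: C–S–C linkage → sulfide (thioether).
  CH2COOCH2: –C(=O)–O–C with C on the carbonyl side → ester.
  COOH: –COOH: carbonyl C bonded to –OH and C → carboxylic acid (the –OH is not a separate alcohol).
The CH2COOCH2 segment supplies the ester: –C(=O)–O–C with C on the carbonyl side → ester.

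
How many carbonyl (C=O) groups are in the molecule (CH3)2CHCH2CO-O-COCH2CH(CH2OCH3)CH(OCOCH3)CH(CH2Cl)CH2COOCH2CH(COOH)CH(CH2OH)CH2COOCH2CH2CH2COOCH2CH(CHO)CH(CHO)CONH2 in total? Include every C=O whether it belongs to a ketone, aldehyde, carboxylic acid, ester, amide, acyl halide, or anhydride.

10

CH2CO-O-COCH2: anhydride, 2 C=O (running total 2).
CH(OCOCH3): ester, 1 C=O (running total 3).
CH2COOCH2: ester, 1 C=O (running total 4).
CH(COOH): carboxylic acid, 1 C=O (running total 5).
CH2COOCH2: ester, 1 C=O (running total 6).
CH2COOCH2: ester, 1 C=O (running total 7).
CH(CHO): aldehyde, 1 C=O (running total 8).
CH(CHO): aldehyde, 1 C=O (running total 9).
CONH2: amide, 1 C=O (running total 10).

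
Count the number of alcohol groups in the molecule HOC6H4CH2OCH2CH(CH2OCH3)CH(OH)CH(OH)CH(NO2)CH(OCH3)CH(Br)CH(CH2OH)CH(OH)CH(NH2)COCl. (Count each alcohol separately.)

–OH attached directly to an aromatic ring → phenol (not alcohol); the ring itself is an arene.
C–O–C with sp³ carbons on both sides and no adjacent C=O → ether.
pendant –CH2OCH3: C–O–C linkage → ether.
–OH on an sp³ carbon → alcohol (secondary).
–OH on an sp³ carbon → alcohol (secondary).
–NO2 on an sp³ carbon → nitro (the N=O is not a carbonyl).
pendant –OCH3: C–O–C with sp³ C, no adjacent C=O → ether.
halogen on an sp³ carbon → alkyl halide.
pendant –CH2OH on an sp³ backbone C → alcohol.
–OH on an sp³ carbon → alcohol (secondary).
–NH2 on an sp³ carbon with no adjacent C=O → amine.
–C(=O)Cl: carbonyl C bonded to C and to a halogen → acyl halide (not alkyl halide).
Alcohol appears at: CH(OH), CH(OH), CH(CH2OH), CH(OH) → 4.

4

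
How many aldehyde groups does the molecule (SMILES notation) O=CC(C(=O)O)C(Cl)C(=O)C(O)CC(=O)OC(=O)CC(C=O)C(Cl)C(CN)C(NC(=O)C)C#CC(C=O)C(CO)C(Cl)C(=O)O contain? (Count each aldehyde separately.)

3

Working along the chain:
  OHC: terminal –CHO: carbonyl C bonded to H and C → aldehyde.
  CH(COOH): pendant –COOH: carbonyl C bonded to C and –OH → carboxylic acid.
  CH(Cl): halogen on an sp³ carbon → alkyl halide.
  CO: –C(=O)– with carbon on both sides → ketone.
  CH(OH): –OH on an sp³ carbon → alcohol (secondary).
  CH2CO-O-COCH2: two acyl groups sharing one oxygen, –C(=O)–O–C(=O)– → anhydride.
  CH(CHO): pendant –CHO: carbonyl C bonded to C and H → aldehyde.
  CH(Cl): halogen on an sp³ carbon → alkyl halide.
  CH(CH2NH2): pendant –CH2NH2: N on sp³ C, no adjacent C=O → amine.
  CH(NHCOCH3): pendant –NHC(=O)CH3: N bonded to a carbonyl → amide (not amine).
  C≡C: C≡C triple bond → alkyne.
  CH(CHO): pendant –CHO: carbonyl C bonded to C and H → aldehyde.
  CH(CH2OH): pendant –CH2OH on an sp³ backbone C → alcohol.
  CH(Cl): halogen on an sp³ carbon → alkyl halide.
  COOH: –COOH: carbonyl C bonded to –OH and C → carboxylic acid (the –OH is not a separate alcohol).
Aldehyde appears at: OHC, CH(CHO), CH(CHO) → 3.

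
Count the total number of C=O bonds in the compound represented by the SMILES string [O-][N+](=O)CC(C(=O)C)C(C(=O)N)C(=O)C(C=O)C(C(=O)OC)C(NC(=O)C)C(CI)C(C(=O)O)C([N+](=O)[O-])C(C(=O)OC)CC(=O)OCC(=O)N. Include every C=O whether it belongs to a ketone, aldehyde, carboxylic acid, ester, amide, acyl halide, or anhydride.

10

CH(COCH3): ketone, 1 C=O (running total 1).
CH(CONH2): amide, 1 C=O (running total 2).
CO: ketone, 1 C=O (running total 3).
CH(CHO): aldehyde, 1 C=O (running total 4).
CH(COOCH3): ester, 1 C=O (running total 5).
CH(NHCOCH3): amide, 1 C=O (running total 6).
CH(COOH): carboxylic acid, 1 C=O (running total 7).
CH(COOCH3): ester, 1 C=O (running total 8).
CH2COOCH2: ester, 1 C=O (running total 9).
CONH2: amide, 1 C=O (running total 10).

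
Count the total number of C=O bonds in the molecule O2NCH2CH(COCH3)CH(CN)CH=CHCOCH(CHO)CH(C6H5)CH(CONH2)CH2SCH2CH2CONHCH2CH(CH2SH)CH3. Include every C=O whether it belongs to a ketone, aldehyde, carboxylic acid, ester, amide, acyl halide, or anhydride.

CH(COCH3): ketone, 1 C=O (running total 1).
CO: ketone, 1 C=O (running total 2).
CH(CHO): aldehyde, 1 C=O (running total 3).
CH(CONH2): amide, 1 C=O (running total 4).
CH2CONHCH2: amide, 1 C=O (running total 5).

5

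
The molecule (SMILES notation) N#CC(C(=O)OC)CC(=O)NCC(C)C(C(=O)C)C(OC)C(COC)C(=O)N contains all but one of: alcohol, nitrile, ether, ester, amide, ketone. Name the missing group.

amide: present (CH2CONHCH2 — –C(=O)–N– linkage → amide (the N is not an amine)).
nitrile: present (N≡C — N≡C–: carbon triple-bonded to nitrogen → nitrile).
ester: present (CH(COOCH3) — pendant –COOCH3: carbonyl C bonded to C and –OCH3 → ester).
ketone: present (CH(COCH3) — pendant –COCH3: carbonyl C bonded to two carbons → ketone).
ether: present (CH(OCH3) — pendant –OCH3: C–O–C with sp³ C, no adjacent C=O → ether).
alcohol: no segment matches this pattern.

alcohol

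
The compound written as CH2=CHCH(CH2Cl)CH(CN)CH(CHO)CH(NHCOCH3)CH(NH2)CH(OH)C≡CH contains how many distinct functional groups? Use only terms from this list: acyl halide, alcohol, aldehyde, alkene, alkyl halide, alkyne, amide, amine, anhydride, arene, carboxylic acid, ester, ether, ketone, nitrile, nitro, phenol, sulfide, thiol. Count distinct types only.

8

Taking each segment in turn:
  CH2=CH: C=C double bond → alkene.
  CH(CH2Cl): pendant –CH2X: halogen on sp³ carbon → alkyl halide.
  CH(CN): pendant –C≡N: nitrile.
  CH(CHO): pendant –CHO: carbonyl C bonded to C and H → aldehyde.
  CH(NHCOCH3): pendant –NHC(=O)CH3: N bonded to a carbonyl → amide (not amine).
  CH(NH2): –NH2 on an sp³ carbon with no adjacent C=O → amine.
  CH(OH): –OH on an sp³ carbon → alcohol (secondary).
  C≡CH: C≡C triple bond → alkyne.
Distinct types present: alcohol, aldehyde, alkene, alkyl halide, alkyne, amide, amine, nitrile.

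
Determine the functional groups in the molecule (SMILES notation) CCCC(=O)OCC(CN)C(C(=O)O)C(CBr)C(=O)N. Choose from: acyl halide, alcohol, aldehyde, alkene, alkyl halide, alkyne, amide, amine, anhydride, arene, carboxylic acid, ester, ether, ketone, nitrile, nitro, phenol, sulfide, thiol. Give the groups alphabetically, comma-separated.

Taking each segment in turn:
  CH2COOCH2: –C(=O)–O–C with C on the carbonyl side → ester.
  CH(CH2NH2): pendant –CH2NH2: N on sp³ C, no adjacent C=O → amine.
  CH(COOH): pendant –COOH: carbonyl C bonded to C and –OH → carboxylic acid.
  CH(CH2Br): pendant –CH2X: halogen on sp³ carbon → alkyl halide.
  CONH2: –C(=O)NH2: carbonyl C bonded to C and to N → amide (the N is not a separate amine).

alkyl halide, amide, amine, carboxylic acid, ester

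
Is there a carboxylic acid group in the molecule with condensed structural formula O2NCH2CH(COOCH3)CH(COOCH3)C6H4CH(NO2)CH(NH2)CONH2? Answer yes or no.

no

–NO2 on carbon → nitro group.
pendant –COOCH3: carbonyl C bonded to C and –OCH3 → ester.
pendant –COOCH3: carbonyl C bonded to C and –OCH3 → ester.
para-disubstituted benzene ring → arene.
–NO2 on an sp³ carbon → nitro (the N=O is not a carbonyl).
–NH2 on an sp³ carbon with no adjacent C=O → amine.
–C(=O)NH2: carbonyl C bonded to C and to N → amide (the N is not a separate amine).
In CH(COOCH3), the acyl oxygen is bonded to carbon (–O–C), not to H, so this is an ester. In CONH2, the carbonyl is bonded to nitrogen, not to –OH; that is an amide.
The groups actually present are: amide, amine, arene, ester, nitro.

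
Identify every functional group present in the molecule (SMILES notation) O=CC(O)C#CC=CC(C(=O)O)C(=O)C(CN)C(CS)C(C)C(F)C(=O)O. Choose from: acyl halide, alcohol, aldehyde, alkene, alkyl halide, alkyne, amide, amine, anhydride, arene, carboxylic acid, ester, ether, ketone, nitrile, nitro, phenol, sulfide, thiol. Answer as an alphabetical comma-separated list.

alcohol, aldehyde, alkene, alkyl halide, alkyne, amine, carboxylic acid, ketone, thiol

terminal –CHO: carbonyl C bonded to H and C → aldehyde.
–OH on an sp³ carbon → alcohol (secondary).
C≡C triple bond → alkyne.
C=C double bond → alkene.
pendant –COOH: carbonyl C bonded to C and –OH → carboxylic acid.
–C(=O)– with carbon on both sides → ketone.
pendant –CH2NH2: N on sp³ C, no adjacent C=O → amine.
pendant –CH2SH → thiol.
halogen on an sp³ carbon → alkyl halide.
–COOH: carbonyl C bonded to –OH and C → carboxylic acid (the –OH is not a separate alcohol).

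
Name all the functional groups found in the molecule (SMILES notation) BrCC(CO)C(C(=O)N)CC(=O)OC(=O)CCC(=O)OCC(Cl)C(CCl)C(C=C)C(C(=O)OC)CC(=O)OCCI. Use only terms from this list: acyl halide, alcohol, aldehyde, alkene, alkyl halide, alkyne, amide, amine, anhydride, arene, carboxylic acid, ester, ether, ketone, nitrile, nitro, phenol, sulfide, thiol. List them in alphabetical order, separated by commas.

alcohol, alkene, alkyl halide, amide, anhydride, ester

Reading the structure from left to right:
  BrCH2: halogen on an sp³ carbon → alkyl halide.
  CH(CH2OH): pendant –CH2OH on an sp³ backbone C → alcohol.
  CH(CONH2): pendant –CONH2: carbonyl C bonded to C and N → amide.
  CH2CO-O-COCH2: two acyl groups sharing one oxygen, –C(=O)–O–C(=O)– → anhydride.
  CH2COOCH2: –C(=O)–O–C with C on the carbonyl side → ester.
  CH(Cl): halogen on an sp³ carbon → alkyl halide.
  CH(CH2Cl): pendant –CH2X: halogen on sp³ carbon → alkyl halide.
  CH(CH=CH2): pendant –CH=CH2: C=C double bond → alkene.
  CH(COOCH3): pendant –COOCH3: carbonyl C bonded to C and –OCH3 → ester.
  CH2COOCH2: –C(=O)–O–C with C on the carbonyl side → ester.
  CH2I: halogen on an sp³ carbon → alkyl halide.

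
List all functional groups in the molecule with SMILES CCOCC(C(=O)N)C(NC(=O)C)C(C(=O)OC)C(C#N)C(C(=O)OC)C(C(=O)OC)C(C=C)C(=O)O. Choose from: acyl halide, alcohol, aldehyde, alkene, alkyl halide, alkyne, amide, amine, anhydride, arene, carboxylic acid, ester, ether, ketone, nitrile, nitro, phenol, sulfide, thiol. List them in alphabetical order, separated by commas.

alkene, amide, carboxylic acid, ester, ether, nitrile

C–O–C with sp³ carbons on both sides and no adjacent C=O → ether.
pendant –CONH2: carbonyl C bonded to C and N → amide.
pendant –NHC(=O)CH3: N bonded to a carbonyl → amide (not amine).
pendant –COOCH3: carbonyl C bonded to C and –OCH3 → ester.
pendant –C≡N: nitrile.
pendant –COOCH3: carbonyl C bonded to C and –OCH3 → ester.
pendant –COOCH3: carbonyl C bonded to C and –OCH3 → ester.
pendant –CH=CH2: C=C double bond → alkene.
–COOH: carbonyl C bonded to –OH and C → carboxylic acid (the –OH is not a separate alcohol).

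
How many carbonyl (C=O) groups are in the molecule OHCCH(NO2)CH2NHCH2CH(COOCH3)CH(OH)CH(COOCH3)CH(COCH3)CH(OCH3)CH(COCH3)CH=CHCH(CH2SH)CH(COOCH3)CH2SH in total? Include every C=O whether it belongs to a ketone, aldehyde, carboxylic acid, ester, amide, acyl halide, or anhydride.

OHC: aldehyde, 1 C=O (running total 1).
CH(COOCH3): ester, 1 C=O (running total 2).
CH(COOCH3): ester, 1 C=O (running total 3).
CH(COCH3): ketone, 1 C=O (running total 4).
CH(COCH3): ketone, 1 C=O (running total 5).
CH(COOCH3): ester, 1 C=O (running total 6).

6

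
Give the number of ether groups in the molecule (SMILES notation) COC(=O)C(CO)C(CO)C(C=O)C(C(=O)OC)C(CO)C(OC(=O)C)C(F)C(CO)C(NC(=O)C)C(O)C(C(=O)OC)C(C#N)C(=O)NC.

0

CH3O–C(=O)–: carbonyl C bonded to C and to –OCH3 → ester (not ketone + ether).
pendant –CH2OH on an sp³ backbone C → alcohol.
pendant –CH2OH on an sp³ backbone C → alcohol.
pendant –CHO: carbonyl C bonded to C and H → aldehyde.
pendant –COOCH3: carbonyl C bonded to C and –OCH3 → ester.
pendant –CH2OH on an sp³ backbone C → alcohol.
pendant –OC(=O)CH3: an acyloxy group → ester.
halogen on an sp³ carbon → alkyl halide.
pendant –CH2OH on an sp³ backbone C → alcohol.
pendant –NHC(=O)CH3: N bonded to a carbonyl → amide (not amine).
–OH on an sp³ carbon → alcohol (secondary).
pendant –COOCH3: carbonyl C bonded to C and –OCH3 → ester.
pendant –C≡N: nitrile.
–C(=O)NHCH3: carbonyl C bonded to C and to N → amide (the N is not an amine).
No segment is a ether: CH3OOC is ester, not ether; CH(CH2OH) is alcohol, not ether; CH(CH2OH) is alcohol, not ether. → 0.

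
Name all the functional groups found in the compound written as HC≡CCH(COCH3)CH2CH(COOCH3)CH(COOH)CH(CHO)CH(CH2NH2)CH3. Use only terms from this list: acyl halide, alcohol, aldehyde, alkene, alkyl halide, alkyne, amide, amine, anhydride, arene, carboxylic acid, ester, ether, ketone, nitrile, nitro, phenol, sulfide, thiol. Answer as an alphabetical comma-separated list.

aldehyde, alkyne, amine, carboxylic acid, ester, ketone

Reading the structure from left to right:
  HC≡C: C≡C triple bond → alkyne.
  CH(COCH3): pendant –COCH3: carbonyl C bonded to two carbons → ketone.
  CH(COOCH3): pendant –COOCH3: carbonyl C bonded to C and –OCH3 → ester.
  CH(COOH): pendant –COOH: carbonyl C bonded to C and –OH → carboxylic acid.
  CH(CHO): pendant –CHO: carbonyl C bonded to C and H → aldehyde.
  CH(CH2NH2): pendant –CH2NH2: N on sp³ C, no adjacent C=O → amine.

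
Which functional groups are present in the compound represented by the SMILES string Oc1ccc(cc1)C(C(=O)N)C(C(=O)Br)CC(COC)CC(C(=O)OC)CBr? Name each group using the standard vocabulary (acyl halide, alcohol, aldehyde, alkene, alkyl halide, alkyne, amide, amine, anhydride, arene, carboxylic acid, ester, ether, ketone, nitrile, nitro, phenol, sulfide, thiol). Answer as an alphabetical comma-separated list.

acyl halide, alkyl halide, amide, arene, ester, ether, phenol

–OH attached directly to an aromatic ring → phenol (not alcohol); the ring itself is an arene.
pendant –CONH2: carbonyl C bonded to C and N → amide.
pendant –C(=O)X: carbonyl C bonded to C and halogen → acyl halide.
pendant –CH2OCH3: C–O–C linkage → ether.
pendant –COOCH3: carbonyl C bonded to C and –OCH3 → ester.
halogen on an sp³ carbon → alkyl halide.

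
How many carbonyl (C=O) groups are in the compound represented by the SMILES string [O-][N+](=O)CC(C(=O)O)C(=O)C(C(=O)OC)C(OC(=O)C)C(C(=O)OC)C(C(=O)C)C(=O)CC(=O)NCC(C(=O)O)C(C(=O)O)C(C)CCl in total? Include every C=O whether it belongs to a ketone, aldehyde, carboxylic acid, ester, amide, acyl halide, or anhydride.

CH(COOH): carboxylic acid, 1 C=O (running total 1).
CO: ketone, 1 C=O (running total 2).
CH(COOCH3): ester, 1 C=O (running total 3).
CH(OCOCH3): ester, 1 C=O (running total 4).
CH(COOCH3): ester, 1 C=O (running total 5).
CH(COCH3): ketone, 1 C=O (running total 6).
CO: ketone, 1 C=O (running total 7).
CH2CONHCH2: amide, 1 C=O (running total 8).
CH(COOH): carboxylic acid, 1 C=O (running total 9).
CH(COOH): carboxylic acid, 1 C=O (running total 10).

10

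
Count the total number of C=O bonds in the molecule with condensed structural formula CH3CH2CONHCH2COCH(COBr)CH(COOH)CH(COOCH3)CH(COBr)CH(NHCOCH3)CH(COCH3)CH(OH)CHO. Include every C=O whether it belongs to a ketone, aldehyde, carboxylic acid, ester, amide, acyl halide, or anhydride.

9

CH2CONHCH2: amide, 1 C=O (running total 1).
CO: ketone, 1 C=O (running total 2).
CH(COBr): acyl halide, 1 C=O (running total 3).
CH(COOH): carboxylic acid, 1 C=O (running total 4).
CH(COOCH3): ester, 1 C=O (running total 5).
CH(COBr): acyl halide, 1 C=O (running total 6).
CH(NHCOCH3): amide, 1 C=O (running total 7).
CH(COCH3): ketone, 1 C=O (running total 8).
CHO: aldehyde, 1 C=O (running total 9).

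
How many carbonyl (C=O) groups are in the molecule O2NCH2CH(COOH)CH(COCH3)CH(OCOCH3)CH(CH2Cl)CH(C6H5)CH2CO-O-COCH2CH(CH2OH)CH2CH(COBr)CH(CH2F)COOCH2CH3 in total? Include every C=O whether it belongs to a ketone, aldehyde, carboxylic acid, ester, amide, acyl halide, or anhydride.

7

CH(COOH): carboxylic acid, 1 C=O (running total 1).
CH(COCH3): ketone, 1 C=O (running total 2).
CH(OCOCH3): ester, 1 C=O (running total 3).
CH2CO-O-COCH2: anhydride, 2 C=O (running total 5).
CH(COBr): acyl halide, 1 C=O (running total 6).
COOCH2CH3: ester, 1 C=O (running total 7).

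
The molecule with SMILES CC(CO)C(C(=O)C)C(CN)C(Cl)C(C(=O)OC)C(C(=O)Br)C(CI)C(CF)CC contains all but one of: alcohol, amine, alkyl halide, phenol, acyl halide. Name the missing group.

phenol

acyl halide: present (CH(COBr) — pendant –C(=O)X: carbonyl C bonded to C and halogen → acyl halide).
alkyl halide: present (CH(Cl) — halogen on an sp³ carbon → alkyl halide).
alcohol: present (CH(CH2OH) — pendant –CH2OH on an sp³ backbone C → alcohol).
amine: present (CH(CH2NH2) — pendant –CH2NH2: N on sp³ C, no adjacent C=O → amine).
phenol: absent. In CH(CH2OH), the –OH is on an sp³ carbon, not on an aromatic ring, so it is an alcohol.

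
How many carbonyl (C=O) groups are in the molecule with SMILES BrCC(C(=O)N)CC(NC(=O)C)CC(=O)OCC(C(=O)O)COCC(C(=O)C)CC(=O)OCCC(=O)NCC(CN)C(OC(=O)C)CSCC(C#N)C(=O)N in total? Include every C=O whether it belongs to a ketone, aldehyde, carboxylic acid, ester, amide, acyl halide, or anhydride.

CH(CONH2): amide, 1 C=O (running total 1).
CH(NHCOCH3): amide, 1 C=O (running total 2).
CH2COOCH2: ester, 1 C=O (running total 3).
CH(COOH): carboxylic acid, 1 C=O (running total 4).
CH(COCH3): ketone, 1 C=O (running total 5).
CH2COOCH2: ester, 1 C=O (running total 6).
CH2CONHCH2: amide, 1 C=O (running total 7).
CH(OCOCH3): ester, 1 C=O (running total 8).
CONH2: amide, 1 C=O (running total 9).

9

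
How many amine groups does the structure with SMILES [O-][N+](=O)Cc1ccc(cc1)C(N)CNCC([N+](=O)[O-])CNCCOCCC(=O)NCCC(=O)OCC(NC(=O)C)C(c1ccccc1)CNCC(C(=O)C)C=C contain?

Working along the chain:
  O2NCH2: –NO2 on carbon → nitro group.
  C6H4: para-disubstituted benzene ring → arene.
  CH(NH2): –NH2 on an sp³ carbon with no adjacent C=O → amine.
  CH2NHCH2: C–N–C with sp³ carbons and no adjacent C=O → amine (secondary).
  CH(NO2): –NO2 on an sp³ carbon → nitro (the N=O is not a carbonyl).
  CH2NHCH2: C–N–C with sp³ carbons and no adjacent C=O → amine (secondary).
  CH2OCH2: C–O–C with sp³ carbons on both sides and no adjacent C=O → ether.
  CH2CONHCH2: –C(=O)–N– linkage → amide (the N is not an amine).
  CH2COOCH2: –C(=O)–O–C with C on the carbonyl side → ester.
  CH(NHCOCH3): pendant –NHC(=O)CH3: N bonded to a carbonyl → amide (not amine).
  CH(C6H5): pendant –C6H5: benzene ring → arene.
  CH2NHCH2: C–N–C with sp³ carbons and no adjacent C=O → amine (secondary).
  CH(COCH3): pendant –COCH3: carbonyl C bonded to two carbons → ketone.
  CH=CH2: C=C double bond → alkene.
Amine appears at: CH(NH2), CH2NHCH2, CH2NHCH2, CH2NHCH2 → 4.

4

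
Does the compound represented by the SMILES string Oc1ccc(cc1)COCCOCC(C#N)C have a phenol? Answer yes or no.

–OH attached directly to an aromatic ring → phenol (not alcohol); the ring itself is an arene.
C–O–C with sp³ carbons on both sides and no adjacent C=O → ether.
C–O–C with sp³ carbons on both sides and no adjacent C=O → ether.
pendant –C≡N: nitrile.
The HOC6H4 segment supplies the phenol: –OH attached directly to an aromatic ring → phenol (not alcohol); the ring itself is an arene.

yes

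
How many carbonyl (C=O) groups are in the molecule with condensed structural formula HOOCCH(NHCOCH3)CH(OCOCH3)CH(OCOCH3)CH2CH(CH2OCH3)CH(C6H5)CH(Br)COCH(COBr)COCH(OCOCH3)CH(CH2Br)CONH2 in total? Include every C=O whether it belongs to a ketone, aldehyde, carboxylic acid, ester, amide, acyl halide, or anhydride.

9

HOOC: carboxylic acid, 1 C=O (running total 1).
CH(NHCOCH3): amide, 1 C=O (running total 2).
CH(OCOCH3): ester, 1 C=O (running total 3).
CH(OCOCH3): ester, 1 C=O (running total 4).
CO: ketone, 1 C=O (running total 5).
CH(COBr): acyl halide, 1 C=O (running total 6).
CO: ketone, 1 C=O (running total 7).
CH(OCOCH3): ester, 1 C=O (running total 8).
CONH2: amide, 1 C=O (running total 9).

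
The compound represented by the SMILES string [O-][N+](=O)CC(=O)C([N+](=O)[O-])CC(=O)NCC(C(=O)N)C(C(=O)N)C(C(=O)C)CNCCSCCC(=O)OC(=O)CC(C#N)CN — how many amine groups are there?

Reading the structure from left to right:
  O2NCH2: –NO2 on carbon → nitro group.
  CO: –C(=O)– with carbon on both sides → ketone.
  CH(NO2): –NO2 on an sp³ carbon → nitro (the N=O is not a carbonyl).
  CH2CONHCH2: –C(=O)–N– linkage → amide (the N is not an amine).
  CH(CONH2): pendant –CONH2: carbonyl C bonded to C and N → amide.
  CH(CONH2): pendant –CONH2: carbonyl C bonded to C and N → amide.
  CH(COCH3): pendant –COCH3: carbonyl C bonded to two carbons → ketone.
  CH2NHCH2: C–N–C with sp³ carbons and no adjacent C=O → amine (secondary).
  CH2SCH2: C–S–C linkage → sulfide (thioether).
  CH2CO-O-COCH2: two acyl groups sharing one oxygen, –C(=O)–O–C(=O)– → anhydride.
  CH(CN): pendant –C≡N: nitrile.
  CH2NH2: –NH2 on an sp³ carbon with no adjacent C=O → amine.
Amine appears at: CH2NHCH2, CH2NH2 → 2.

2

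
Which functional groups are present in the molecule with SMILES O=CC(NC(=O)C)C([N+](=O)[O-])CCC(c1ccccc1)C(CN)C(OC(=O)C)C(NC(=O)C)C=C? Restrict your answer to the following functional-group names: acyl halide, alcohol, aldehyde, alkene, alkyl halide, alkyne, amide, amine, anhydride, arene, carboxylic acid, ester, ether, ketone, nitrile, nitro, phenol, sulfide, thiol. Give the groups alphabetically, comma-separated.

Taking each segment in turn:
  OHC: terminal –CHO: carbonyl C bonded to H and C → aldehyde.
  CH(NHCOCH3): pendant –NHC(=O)CH3: N bonded to a carbonyl → amide (not amine).
  CH(NO2): –NO2 on an sp³ carbon → nitro (the N=O is not a carbonyl).
  CH(C6H5): pendant –C6H5: benzene ring → arene.
  CH(CH2NH2): pendant –CH2NH2: N on sp³ C, no adjacent C=O → amine.
  CH(OCOCH3): pendant –OC(=O)CH3: an acyloxy group → ester.
  CH(NHCOCH3): pendant –NHC(=O)CH3: N bonded to a carbonyl → amide (not amine).
  CH=CH2: C=C double bond → alkene.

aldehyde, alkene, amide, amine, arene, ester, nitro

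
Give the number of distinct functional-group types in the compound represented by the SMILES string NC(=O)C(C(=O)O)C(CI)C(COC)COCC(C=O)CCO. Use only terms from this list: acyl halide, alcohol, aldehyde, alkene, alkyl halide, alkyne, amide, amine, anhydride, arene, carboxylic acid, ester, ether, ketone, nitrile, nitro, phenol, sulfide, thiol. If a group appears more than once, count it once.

6

Working along the chain:
  H2NCO: –C(=O)NH2: carbonyl C bonded to C and to N → amide (the N is not a separate amine).
  CH(COOH): pendant –COOH: carbonyl C bonded to C and –OH → carboxylic acid.
  CH(CH2I): pendant –CH2X: halogen on sp³ carbon → alkyl halide.
  CH(CH2OCH3): pendant –CH2OCH3: C–O–C linkage → ether.
  CH2OCH2: C–O–C with sp³ carbons on both sides and no adjacent C=O → ether.
  CH(CHO): pendant –CHO: carbonyl C bonded to C and H → aldehyde.
  CH2OH: –OH on an sp³ carbon → alcohol.
Distinct types present: alcohol, aldehyde, alkyl halide, amide, carboxylic acid, ether.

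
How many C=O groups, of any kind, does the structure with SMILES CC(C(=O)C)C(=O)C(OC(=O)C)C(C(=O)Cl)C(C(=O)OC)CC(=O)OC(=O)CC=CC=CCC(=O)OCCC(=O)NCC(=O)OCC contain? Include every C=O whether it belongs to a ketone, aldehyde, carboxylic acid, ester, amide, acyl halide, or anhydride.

CH(COCH3): ketone, 1 C=O (running total 1).
CO: ketone, 1 C=O (running total 2).
CH(OCOCH3): ester, 1 C=O (running total 3).
CH(COCl): acyl halide, 1 C=O (running total 4).
CH(COOCH3): ester, 1 C=O (running total 5).
CH2CO-O-COCH2: anhydride, 2 C=O (running total 7).
CH2COOCH2: ester, 1 C=O (running total 8).
CH2CONHCH2: amide, 1 C=O (running total 9).
COOCH2CH3: ester, 1 C=O (running total 10).

10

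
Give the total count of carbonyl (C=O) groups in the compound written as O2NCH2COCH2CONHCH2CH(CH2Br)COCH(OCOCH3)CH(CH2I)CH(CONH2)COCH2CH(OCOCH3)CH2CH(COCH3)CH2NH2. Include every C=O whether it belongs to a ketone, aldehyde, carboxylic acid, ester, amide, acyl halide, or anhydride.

CO: ketone, 1 C=O (running total 1).
CH2CONHCH2: amide, 1 C=O (running total 2).
CO: ketone, 1 C=O (running total 3).
CH(OCOCH3): ester, 1 C=O (running total 4).
CH(CONH2): amide, 1 C=O (running total 5).
CO: ketone, 1 C=O (running total 6).
CH(OCOCH3): ester, 1 C=O (running total 7).
CH(COCH3): ketone, 1 C=O (running total 8).

8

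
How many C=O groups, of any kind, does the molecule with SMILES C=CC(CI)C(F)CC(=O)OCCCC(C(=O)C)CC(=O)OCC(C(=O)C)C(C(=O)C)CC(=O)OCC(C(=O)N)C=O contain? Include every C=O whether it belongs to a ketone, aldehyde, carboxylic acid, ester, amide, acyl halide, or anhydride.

CH2COOCH2: ester, 1 C=O (running total 1).
CH(COCH3): ketone, 1 C=O (running total 2).
CH2COOCH2: ester, 1 C=O (running total 3).
CH(COCH3): ketone, 1 C=O (running total 4).
CH(COCH3): ketone, 1 C=O (running total 5).
CH2COOCH2: ester, 1 C=O (running total 6).
CH(CONH2): amide, 1 C=O (running total 7).
CHO: aldehyde, 1 C=O (running total 8).

8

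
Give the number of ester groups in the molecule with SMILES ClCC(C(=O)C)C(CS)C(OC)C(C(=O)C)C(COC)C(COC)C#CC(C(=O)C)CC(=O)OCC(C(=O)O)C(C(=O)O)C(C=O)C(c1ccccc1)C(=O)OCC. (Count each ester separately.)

Taking each segment in turn:
  ClCH2: halogen on an sp³ carbon → alkyl halide.
  CH(COCH3): pendant –COCH3: carbonyl C bonded to two carbons → ketone.
  CH(CH2SH): pendant –CH2SH → thiol.
  CH(OCH3): pendant –OCH3: C–O–C with sp³ C, no adjacent C=O → ether.
  CH(COCH3): pendant –COCH3: carbonyl C bonded to two carbons → ketone.
  CH(CH2OCH3): pendant –CH2OCH3: C–O–C linkage → ether.
  CH(CH2OCH3): pendant –CH2OCH3: C–O–C linkage → ether.
  C≡C: C≡C triple bond → alkyne.
  CH(COCH3): pendant –COCH3: carbonyl C bonded to two carbons → ketone.
  CH2COOCH2: –C(=O)–O–C with C on the carbonyl side → ester.
  CH(COOH): pendant –COOH: carbonyl C bonded to C and –OH → carboxylic acid.
  CH(COOH): pendant –COOH: carbonyl C bonded to C and –OH → carboxylic acid.
  CH(CHO): pendant –CHO: carbonyl C bonded to C and H → aldehyde.
  CH(C6H5): pendant –C6H5: benzene ring → arene.
  COOCH2CH3: –C(=O)OCH2CH3: carbonyl C bonded to C and to –OEt → ester.
Ester appears at: CH2COOCH2, COOCH2CH3 → 2.

2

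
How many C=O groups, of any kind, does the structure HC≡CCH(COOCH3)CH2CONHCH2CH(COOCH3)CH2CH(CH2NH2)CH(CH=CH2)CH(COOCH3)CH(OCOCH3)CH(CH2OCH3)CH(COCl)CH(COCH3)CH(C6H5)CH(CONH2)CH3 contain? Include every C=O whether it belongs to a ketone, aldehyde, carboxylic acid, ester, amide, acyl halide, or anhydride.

CH(COOCH3): ester, 1 C=O (running total 1).
CH2CONHCH2: amide, 1 C=O (running total 2).
CH(COOCH3): ester, 1 C=O (running total 3).
CH(COOCH3): ester, 1 C=O (running total 4).
CH(OCOCH3): ester, 1 C=O (running total 5).
CH(COCl): acyl halide, 1 C=O (running total 6).
CH(COCH3): ketone, 1 C=O (running total 7).
CH(CONH2): amide, 1 C=O (running total 8).

8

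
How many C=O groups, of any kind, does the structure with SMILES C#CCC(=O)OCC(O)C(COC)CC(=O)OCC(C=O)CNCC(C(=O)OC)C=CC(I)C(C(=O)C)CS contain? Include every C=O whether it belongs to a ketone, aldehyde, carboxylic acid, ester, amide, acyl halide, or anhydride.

CH2COOCH2: ester, 1 C=O (running total 1).
CH2COOCH2: ester, 1 C=O (running total 2).
CH(CHO): aldehyde, 1 C=O (running total 3).
CH(COOCH3): ester, 1 C=O (running total 4).
CH(COCH3): ketone, 1 C=O (running total 5).

5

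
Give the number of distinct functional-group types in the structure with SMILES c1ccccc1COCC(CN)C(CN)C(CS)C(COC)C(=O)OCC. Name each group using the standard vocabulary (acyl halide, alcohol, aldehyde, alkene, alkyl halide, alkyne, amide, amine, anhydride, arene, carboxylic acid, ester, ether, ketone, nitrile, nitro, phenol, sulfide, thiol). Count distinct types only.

5

Working along the chain:
  C6H5: C6H5– phenyl ring → arene.
  CH2OCH2: C–O–C with sp³ carbons on both sides and no adjacent C=O → ether.
  CH(CH2NH2): pendant –CH2NH2: N on sp³ C, no adjacent C=O → amine.
  CH(CH2NH2): pendant –CH2NH2: N on sp³ C, no adjacent C=O → amine.
  CH(CH2SH): pendant –CH2SH → thiol.
  CH(CH2OCH3): pendant –CH2OCH3: C–O–C linkage → ether.
  COOCH2CH3: –C(=O)OCH2CH3: carbonyl C bonded to C and to –OEt → ester.
Distinct types present: amine, arene, ester, ether, thiol.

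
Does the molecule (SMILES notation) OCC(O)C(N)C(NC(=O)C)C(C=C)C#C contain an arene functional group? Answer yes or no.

no

Working along the chain:
  HOCH2: HO– on an sp³ carbon → alcohol.
  CH(OH): –OH on an sp³ carbon → alcohol (secondary).
  CH(NH2): –NH2 on an sp³ carbon with no adjacent C=O → amine.
  CH(NHCOCH3): pendant –NHC(=O)CH3: N bonded to a carbonyl → amide (not amine).
  CH(CH=CH2): pendant –CH=CH2: C=C double bond → alkene.
  C≡CH: C≡C triple bond → alkyne.
The groups actually present are: alcohol, alkene, alkyne, amide, amine.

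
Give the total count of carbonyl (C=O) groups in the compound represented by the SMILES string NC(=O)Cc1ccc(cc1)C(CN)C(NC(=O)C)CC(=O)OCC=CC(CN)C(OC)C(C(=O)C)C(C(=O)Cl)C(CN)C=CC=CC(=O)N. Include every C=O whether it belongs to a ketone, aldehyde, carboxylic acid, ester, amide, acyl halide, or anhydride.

6

H2NCO: amide, 1 C=O (running total 1).
CH(NHCOCH3): amide, 1 C=O (running total 2).
CH2COOCH2: ester, 1 C=O (running total 3).
CH(COCH3): ketone, 1 C=O (running total 4).
CH(COCl): acyl halide, 1 C=O (running total 5).
CONH2: amide, 1 C=O (running total 6).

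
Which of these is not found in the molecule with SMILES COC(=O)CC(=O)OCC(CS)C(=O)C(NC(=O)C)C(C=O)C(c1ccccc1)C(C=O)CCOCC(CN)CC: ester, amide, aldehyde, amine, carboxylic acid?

carboxylic acid

amine: present (CH(CH2NH2) — pendant –CH2NH2: N on sp³ C, no adjacent C=O → amine).
amide: present (CH(NHCOCH3) — pendant –NHC(=O)CH3: N bonded to a carbonyl → amide (not amine)).
ester: present (CH3OOC — CH3O–C(=O)–: carbonyl C bonded to C and to –OCH3 → ester (not ketone + ether)).
aldehyde: present (CH(CHO) — pendant –CHO: carbonyl C bonded to C and H → aldehyde).
carboxylic acid: absent. In each of CH3OOC and CH2COOCH2, the acyl oxygen is bonded to carbon (–O–C), not to H, so this is an ester. In CH(NHCOCH3), the carbonyl is bonded to nitrogen, not to –OH; that is an amide.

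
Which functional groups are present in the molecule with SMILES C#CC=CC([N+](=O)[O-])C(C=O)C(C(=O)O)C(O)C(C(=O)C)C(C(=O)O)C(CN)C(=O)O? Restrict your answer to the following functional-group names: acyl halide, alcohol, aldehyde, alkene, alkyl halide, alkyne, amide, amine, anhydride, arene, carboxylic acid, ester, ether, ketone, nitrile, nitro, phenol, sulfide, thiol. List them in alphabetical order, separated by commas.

C≡C triple bond → alkyne.
C=C double bond → alkene.
–NO2 on an sp³ carbon → nitro (the N=O is not a carbonyl).
pendant –CHO: carbonyl C bonded to C and H → aldehyde.
pendant –COOH: carbonyl C bonded to C and –OH → carboxylic acid.
–OH on an sp³ carbon → alcohol (secondary).
pendant –COCH3: carbonyl C bonded to two carbons → ketone.
pendant –COOH: carbonyl C bonded to C and –OH → carboxylic acid.
pendant –CH2NH2: N on sp³ C, no adjacent C=O → amine.
–COOH: carbonyl C bonded to –OH and C → carboxylic acid (the –OH is not a separate alcohol).

alcohol, aldehyde, alkene, alkyne, amine, carboxylic acid, ketone, nitro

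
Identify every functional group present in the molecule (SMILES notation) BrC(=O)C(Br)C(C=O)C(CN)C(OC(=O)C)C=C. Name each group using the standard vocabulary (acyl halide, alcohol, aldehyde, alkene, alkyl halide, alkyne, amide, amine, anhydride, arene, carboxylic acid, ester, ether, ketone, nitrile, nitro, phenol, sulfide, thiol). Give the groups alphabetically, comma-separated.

Taking each segment in turn:
  BrCO: –C(=O)Br: carbonyl C bonded to C and to a halogen → acyl halide (not alkyl halide).
  CH(Br): halogen on an sp³ carbon → alkyl halide.
  CH(CHO): pendant –CHO: carbonyl C bonded to C and H → aldehyde.
  CH(CH2NH2): pendant –CH2NH2: N on sp³ C, no adjacent C=O → amine.
  CH(OCOCH3): pendant –OC(=O)CH3: an acyloxy group → ester.
  CH=CH2: C=C double bond → alkene.

acyl halide, aldehyde, alkene, alkyl halide, amine, ester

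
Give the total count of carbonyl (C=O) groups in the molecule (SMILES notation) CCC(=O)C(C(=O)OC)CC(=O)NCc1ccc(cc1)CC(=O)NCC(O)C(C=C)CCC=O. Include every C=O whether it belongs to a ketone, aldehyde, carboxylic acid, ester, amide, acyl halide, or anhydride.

CO: ketone, 1 C=O (running total 1).
CH(COOCH3): ester, 1 C=O (running total 2).
CH2CONHCH2: amide, 1 C=O (running total 3).
CH2CONHCH2: amide, 1 C=O (running total 4).
CHO: aldehyde, 1 C=O (running total 5).

5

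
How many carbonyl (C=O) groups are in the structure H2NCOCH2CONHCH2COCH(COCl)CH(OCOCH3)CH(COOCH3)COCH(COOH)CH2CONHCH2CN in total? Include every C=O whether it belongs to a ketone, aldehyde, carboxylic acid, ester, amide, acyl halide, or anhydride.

9

H2NCO: amide, 1 C=O (running total 1).
CH2CONHCH2: amide, 1 C=O (running total 2).
CO: ketone, 1 C=O (running total 3).
CH(COCl): acyl halide, 1 C=O (running total 4).
CH(OCOCH3): ester, 1 C=O (running total 5).
CH(COOCH3): ester, 1 C=O (running total 6).
CO: ketone, 1 C=O (running total 7).
CH(COOH): carboxylic acid, 1 C=O (running total 8).
CH2CONHCH2: amide, 1 C=O (running total 9).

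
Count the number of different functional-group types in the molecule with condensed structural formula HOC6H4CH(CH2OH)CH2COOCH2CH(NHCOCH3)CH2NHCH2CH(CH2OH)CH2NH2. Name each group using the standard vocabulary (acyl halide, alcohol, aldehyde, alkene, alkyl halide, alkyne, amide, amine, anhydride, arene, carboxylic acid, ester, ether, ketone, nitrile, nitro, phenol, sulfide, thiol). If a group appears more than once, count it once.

6

Working along the chain:
  HOC6H4: –OH attached directly to an aromatic ring → phenol (not alcohol); the ring itself is an arene.
  CH(CH2OH): pendant –CH2OH on an sp³ backbone C → alcohol.
  CH2COOCH2: –C(=O)–O–C with C on the carbonyl side → ester.
  CH(NHCOCH3): pendant –NHC(=O)CH3: N bonded to a carbonyl → amide (not amine).
  CH2NHCH2: C–N–C with sp³ carbons and no adjacent C=O → amine (secondary).
  CH(CH2OH): pendant –CH2OH on an sp³ backbone C → alcohol.
  CH2NH2: –NH2 on an sp³ carbon with no adjacent C=O → amine.
Distinct types present: alcohol, amide, amine, arene, ester, phenol.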